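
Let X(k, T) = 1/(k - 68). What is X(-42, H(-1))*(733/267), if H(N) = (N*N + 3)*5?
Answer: -733/29370 ≈ -0.024957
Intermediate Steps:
H(N) = 15 + 5*N**2 (H(N) = (N**2 + 3)*5 = (3 + N**2)*5 = 15 + 5*N**2)
X(k, T) = 1/(-68 + k)
X(-42, H(-1))*(733/267) = (733/267)/(-68 - 42) = (733*(1/267))/(-110) = -1/110*733/267 = -733/29370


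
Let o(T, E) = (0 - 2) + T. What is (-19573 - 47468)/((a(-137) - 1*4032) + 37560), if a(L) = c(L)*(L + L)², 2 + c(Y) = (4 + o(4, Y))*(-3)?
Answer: 67041/1467992 ≈ 0.045668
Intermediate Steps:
o(T, E) = -2 + T
c(Y) = -20 (c(Y) = -2 + (4 + (-2 + 4))*(-3) = -2 + (4 + 2)*(-3) = -2 + 6*(-3) = -2 - 18 = -20)
a(L) = -80*L² (a(L) = -20*(L + L)² = -20*4*L² = -80*L²)
(-19573 - 47468)/((a(-137) - 1*4032) + 37560) = (-19573 - 47468)/((-80*(-137)² - 1*4032) + 37560) = -67041/((-80*18769 - 4032) + 37560) = -67041/((-1501520 - 4032) + 37560) = -67041/(-1505552 + 37560) = -67041/(-1467992) = -67041*(-1/1467992) = 67041/1467992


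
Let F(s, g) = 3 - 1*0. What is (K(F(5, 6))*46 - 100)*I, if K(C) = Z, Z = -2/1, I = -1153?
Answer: 221376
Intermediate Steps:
F(s, g) = 3 (F(s, g) = 3 + 0 = 3)
Z = -2 (Z = -2*1 = -2)
K(C) = -2
(K(F(5, 6))*46 - 100)*I = (-2*46 - 100)*(-1153) = (-92 - 100)*(-1153) = -192*(-1153) = 221376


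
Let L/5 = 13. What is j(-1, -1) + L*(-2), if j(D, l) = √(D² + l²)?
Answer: -130 + √2 ≈ -128.59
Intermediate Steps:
L = 65 (L = 5*13 = 65)
j(-1, -1) + L*(-2) = √((-1)² + (-1)²) + 65*(-2) = √(1 + 1) - 130 = √2 - 130 = -130 + √2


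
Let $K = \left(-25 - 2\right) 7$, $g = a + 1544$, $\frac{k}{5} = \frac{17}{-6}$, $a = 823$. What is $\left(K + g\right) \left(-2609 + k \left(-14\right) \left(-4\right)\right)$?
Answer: $-7410282$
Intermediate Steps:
$k = - \frac{85}{6}$ ($k = 5 \frac{17}{-6} = 5 \cdot 17 \left(- \frac{1}{6}\right) = 5 \left(- \frac{17}{6}\right) = - \frac{85}{6} \approx -14.167$)
$g = 2367$ ($g = 823 + 1544 = 2367$)
$K = -189$ ($K = \left(-27\right) 7 = -189$)
$\left(K + g\right) \left(-2609 + k \left(-14\right) \left(-4\right)\right) = \left(-189 + 2367\right) \left(-2609 + \left(- \frac{85}{6}\right) \left(-14\right) \left(-4\right)\right) = 2178 \left(-2609 + \frac{595}{3} \left(-4\right)\right) = 2178 \left(-2609 - \frac{2380}{3}\right) = 2178 \left(- \frac{10207}{3}\right) = -7410282$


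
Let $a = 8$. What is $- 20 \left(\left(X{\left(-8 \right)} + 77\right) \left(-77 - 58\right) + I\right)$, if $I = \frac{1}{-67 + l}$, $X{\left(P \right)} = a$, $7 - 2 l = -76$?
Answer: $\frac{11704540}{51} \approx 2.295 \cdot 10^{5}$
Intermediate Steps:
$l = \frac{83}{2}$ ($l = \frac{7}{2} - -38 = \frac{7}{2} + 38 = \frac{83}{2} \approx 41.5$)
$X{\left(P \right)} = 8$
$I = - \frac{2}{51}$ ($I = \frac{1}{-67 + \frac{83}{2}} = \frac{1}{- \frac{51}{2}} = - \frac{2}{51} \approx -0.039216$)
$- 20 \left(\left(X{\left(-8 \right)} + 77\right) \left(-77 - 58\right) + I\right) = - 20 \left(\left(8 + 77\right) \left(-77 - 58\right) - \frac{2}{51}\right) = - 20 \left(85 \left(-135\right) - \frac{2}{51}\right) = - 20 \left(-11475 - \frac{2}{51}\right) = \left(-20\right) \left(- \frac{585227}{51}\right) = \frac{11704540}{51}$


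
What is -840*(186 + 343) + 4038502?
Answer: 3594142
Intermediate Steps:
-840*(186 + 343) + 4038502 = -840*529 + 4038502 = -444360 + 4038502 = 3594142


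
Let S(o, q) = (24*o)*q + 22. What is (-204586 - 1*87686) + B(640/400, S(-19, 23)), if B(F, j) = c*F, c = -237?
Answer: -1463256/5 ≈ -2.9265e+5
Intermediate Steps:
S(o, q) = 22 + 24*o*q (S(o, q) = 24*o*q + 22 = 22 + 24*o*q)
B(F, j) = -237*F
(-204586 - 1*87686) + B(640/400, S(-19, 23)) = (-204586 - 1*87686) - 151680/400 = (-204586 - 87686) - 151680/400 = -292272 - 237*8/5 = -292272 - 1896/5 = -1463256/5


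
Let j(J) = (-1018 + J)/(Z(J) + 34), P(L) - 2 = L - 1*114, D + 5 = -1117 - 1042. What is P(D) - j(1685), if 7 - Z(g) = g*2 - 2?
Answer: -7571585/3327 ≈ -2275.8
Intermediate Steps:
D = -2164 (D = -5 + (-1117 - 1042) = -5 - 2159 = -2164)
P(L) = -112 + L (P(L) = 2 + (L - 1*114) = 2 + (L - 114) = 2 + (-114 + L) = -112 + L)
Z(g) = 9 - 2*g (Z(g) = 7 - (g*2 - 2) = 7 - (2*g - 2) = 7 - (-2 + 2*g) = 7 + (2 - 2*g) = 9 - 2*g)
j(J) = (-1018 + J)/(43 - 2*J) (j(J) = (-1018 + J)/((9 - 2*J) + 34) = (-1018 + J)/(43 - 2*J))
P(D) - j(1685) = (-112 - 2164) - (1018 - 1*1685)/(-43 + 2*1685) = -2276 - (1018 - 1685)/(-43 + 3370) = -2276 - (-667)/3327 = -2276 - 1*(-667/3327) = -2276 + 667/3327 = -7571585/3327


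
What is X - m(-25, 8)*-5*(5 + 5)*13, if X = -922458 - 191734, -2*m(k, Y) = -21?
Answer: -1107367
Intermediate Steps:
m(k, Y) = 21/2 (m(k, Y) = -½*(-21) = 21/2)
X = -1114192
X - m(-25, 8)*-5*(5 + 5)*13 = -1114192 - 21*-5*(5 + 5)*13/2 = -1114192 - 21*-5*10*13/2 = -1114192 - 21*(-50*13)/2 = -1114192 - 21*(-650)/2 = -1114192 - 1*(-6825) = -1114192 + 6825 = -1107367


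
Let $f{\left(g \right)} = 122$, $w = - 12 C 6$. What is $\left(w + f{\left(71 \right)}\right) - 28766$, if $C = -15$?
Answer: $-27564$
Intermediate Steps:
$w = 1080$ ($w = \left(-12\right) \left(-15\right) 6 = 180 \cdot 6 = 1080$)
$\left(w + f{\left(71 \right)}\right) - 28766 = \left(1080 + 122\right) - 28766 = 1202 - 28766 = -27564$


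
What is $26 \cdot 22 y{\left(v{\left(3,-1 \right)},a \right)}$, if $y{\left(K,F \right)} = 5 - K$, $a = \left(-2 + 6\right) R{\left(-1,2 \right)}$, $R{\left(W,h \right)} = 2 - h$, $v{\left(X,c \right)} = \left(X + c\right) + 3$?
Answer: $0$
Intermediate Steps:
$v{\left(X,c \right)} = 3 + X + c$
$a = 0$ ($a = \left(-2 + 6\right) \left(2 - 2\right) = 4 \left(2 - 2\right) = 4 \cdot 0 = 0$)
$26 \cdot 22 y{\left(v{\left(3,-1 \right)},a \right)} = 26 \cdot 22 \left(5 - \left(3 + 3 - 1\right)\right) = 572 \left(5 - 5\right) = 572 \cdot 0 = 0$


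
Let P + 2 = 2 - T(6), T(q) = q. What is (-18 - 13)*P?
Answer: 186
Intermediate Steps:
P = -6 (P = -2 + (2 - 1*6) = -2 + (2 - 6) = -2 - 4 = -6)
(-18 - 13)*P = (-18 - 13)*(-6) = -31*(-6) = 186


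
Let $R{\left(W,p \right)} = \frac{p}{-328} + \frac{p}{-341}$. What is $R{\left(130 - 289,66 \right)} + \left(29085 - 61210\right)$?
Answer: $- \frac{163325507}{5084} \approx -32125.0$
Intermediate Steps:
$R{\left(W,p \right)} = - \frac{669 p}{111848}$ ($R{\left(W,p \right)} = p \left(- \frac{1}{328}\right) + p \left(- \frac{1}{341}\right) = - \frac{p}{328} - \frac{p}{341} = - \frac{669 p}{111848}$)
$R{\left(130 - 289,66 \right)} + \left(29085 - 61210\right) = \left(- \frac{669}{111848}\right) 66 + \left(29085 - 61210\right) = - \frac{2007}{5084} + \left(29085 + \left(-106191 + 44981\right)\right) = - \frac{2007}{5084} + \left(29085 - 61210\right) = - \frac{2007}{5084} - 32125 = - \frac{163325507}{5084}$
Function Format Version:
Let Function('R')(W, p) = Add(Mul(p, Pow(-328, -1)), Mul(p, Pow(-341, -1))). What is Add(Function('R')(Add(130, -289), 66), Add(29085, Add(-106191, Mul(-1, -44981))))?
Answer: Rational(-163325507, 5084) ≈ -32125.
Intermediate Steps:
Function('R')(W, p) = Mul(Rational(-669, 111848), p) (Function('R')(W, p) = Add(Mul(p, Rational(-1, 328)), Mul(p, Rational(-1, 341))) = Add(Mul(Rational(-1, 328), p), Mul(Rational(-1, 341), p)) = Mul(Rational(-669, 111848), p))
Add(Function('R')(Add(130, -289), 66), Add(29085, Add(-106191, Mul(-1, -44981)))) = Add(Mul(Rational(-669, 111848), 66), Add(29085, Add(-106191, Mul(-1, -44981)))) = Add(Rational(-2007, 5084), Add(29085, Add(-106191, 44981))) = Add(Rational(-2007, 5084), Add(29085, -61210)) = Add(Rational(-2007, 5084), -32125) = Rational(-163325507, 5084)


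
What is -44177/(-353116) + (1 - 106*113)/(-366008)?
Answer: 5099601437/32310820232 ≈ 0.15783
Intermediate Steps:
-44177/(-353116) + (1 - 106*113)/(-366008) = -44177*(-1/353116) + (1 - 11978)*(-1/366008) = 44177/353116 - 11977*(-1/366008) = 44177/353116 + 11977/366008 = 5099601437/32310820232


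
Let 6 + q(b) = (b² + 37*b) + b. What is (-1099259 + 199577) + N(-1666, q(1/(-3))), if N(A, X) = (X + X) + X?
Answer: -2699213/3 ≈ -8.9974e+5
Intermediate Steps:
q(b) = -6 + b² + 38*b (q(b) = -6 + ((b² + 37*b) + b) = -6 + (b² + 38*b) = -6 + b² + 38*b)
N(A, X) = 3*X (N(A, X) = 2*X + X = 3*X)
(-1099259 + 199577) + N(-1666, q(1/(-3))) = (-1099259 + 199577) + 3*(-6 + (1/(-3))² + 38/(-3)) = -899682 + 3*(-6 + (-⅓)² + 38*(-⅓)) = -899682 + 3*(-6 + ⅑ - 38/3) = -899682 + 3*(-167/9) = -899682 - 167/3 = -2699213/3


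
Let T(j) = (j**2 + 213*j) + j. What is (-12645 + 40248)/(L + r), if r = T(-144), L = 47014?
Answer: 27603/36934 ≈ 0.74736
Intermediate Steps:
T(j) = j**2 + 214*j
r = -10080 (r = -144*(214 - 144) = -144*70 = -10080)
(-12645 + 40248)/(L + r) = (-12645 + 40248)/(47014 - 10080) = 27603/36934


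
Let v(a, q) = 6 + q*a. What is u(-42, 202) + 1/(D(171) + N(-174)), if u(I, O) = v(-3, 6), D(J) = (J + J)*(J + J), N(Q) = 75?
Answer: -1404467/117039 ≈ -12.000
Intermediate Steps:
v(a, q) = 6 + a*q
D(J) = 4*J² (D(J) = (2*J)*(2*J) = 4*J²)
u(I, O) = -12 (u(I, O) = 6 - 3*6 = 6 - 18 = -12)
u(-42, 202) + 1/(D(171) + N(-174)) = -12 + 1/(4*171² + 75) = -12 + 1/(4*29241 + 75) = -12 + 1/(116964 + 75) = -12 + 1/117039 = -1404467/117039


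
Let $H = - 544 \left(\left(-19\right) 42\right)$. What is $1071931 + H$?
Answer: $1506043$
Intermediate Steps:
$H = 434112$ ($H = \left(-544\right) \left(-798\right) = 434112$)
$1071931 + H = 1071931 + 434112 = 1506043$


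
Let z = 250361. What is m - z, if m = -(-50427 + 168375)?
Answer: -368309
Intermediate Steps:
m = -117948 (m = -1*117948 = -117948)
m - z = -117948 - 1*250361 = -117948 - 250361 = -368309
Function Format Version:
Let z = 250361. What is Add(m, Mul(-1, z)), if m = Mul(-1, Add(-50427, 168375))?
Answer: -368309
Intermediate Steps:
m = -117948 (m = Mul(-1, 117948) = -117948)
Add(m, Mul(-1, z)) = Add(-117948, Mul(-1, 250361)) = Add(-117948, -250361) = -368309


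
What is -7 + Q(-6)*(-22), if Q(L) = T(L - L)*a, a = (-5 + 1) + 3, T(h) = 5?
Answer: 103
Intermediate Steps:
a = -1 (a = -4 + 3 = -1)
Q(L) = -5 (Q(L) = 5*(-1) = -5)
-7 + Q(-6)*(-22) = -7 - 5*(-22) = -7 + 110 = 103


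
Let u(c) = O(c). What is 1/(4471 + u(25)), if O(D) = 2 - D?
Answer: 1/4448 ≈ 0.00022482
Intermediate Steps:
u(c) = 2 - c
1/(4471 + u(25)) = 1/(4471 + (2 - 1*25)) = 1/(4471 + (2 - 25)) = 1/(4471 - 23) = 1/4448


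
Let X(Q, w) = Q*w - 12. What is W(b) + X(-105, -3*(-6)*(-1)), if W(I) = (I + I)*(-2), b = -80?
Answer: 2198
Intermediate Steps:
X(Q, w) = -12 + Q*w
W(I) = -4*I (W(I) = (2*I)*(-2) = -4*I)
W(b) + X(-105, -3*(-6)*(-1)) = -4*(-80) + (-12 - 105*(-3*(-6))*(-1)) = 320 + (-12 - 1890*(-1)) = 320 + (-12 - 105*(-18)) = 320 + (-12 + 1890) = 320 + 1878 = 2198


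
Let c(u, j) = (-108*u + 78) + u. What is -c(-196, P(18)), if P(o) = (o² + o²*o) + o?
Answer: -21050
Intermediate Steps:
P(o) = o + o² + o³ (P(o) = (o² + o³) + o = o + o² + o³)
c(u, j) = 78 - 107*u (c(u, j) = (78 - 108*u) + u = 78 - 107*u)
-c(-196, P(18)) = -(78 - 107*(-196)) = -(78 + 20972) = -1*21050 = -21050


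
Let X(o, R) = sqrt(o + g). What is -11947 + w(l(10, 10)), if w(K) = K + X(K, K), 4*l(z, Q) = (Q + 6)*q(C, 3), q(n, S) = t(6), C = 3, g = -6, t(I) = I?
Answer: -11923 + 3*sqrt(2) ≈ -11919.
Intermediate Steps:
q(n, S) = 6
X(o, R) = sqrt(-6 + o) (X(o, R) = sqrt(o - 6) = sqrt(-6 + o))
l(z, Q) = 9 + 3*Q/2 (l(z, Q) = ((Q + 6)*6)/4 = ((6 + Q)*6)/4 = (36 + 6*Q)/4 = 9 + 3*Q/2)
w(K) = K + sqrt(-6 + K)
-11947 + w(l(10, 10)) = -11947 + ((9 + (3/2)*10) + sqrt(-6 + (9 + (3/2)*10))) = -11947 + ((9 + 15) + sqrt(-6 + (9 + 15))) = -11947 + (24 + sqrt(-6 + 24)) = -11947 + (24 + sqrt(18)) = -11947 + (24 + 3*sqrt(2)) = -11923 + 3*sqrt(2)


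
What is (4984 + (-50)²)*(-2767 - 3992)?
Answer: -50584356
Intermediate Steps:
(4984 + (-50)²)*(-2767 - 3992) = (4984 + 2500)*(-6759) = 7484*(-6759) = -50584356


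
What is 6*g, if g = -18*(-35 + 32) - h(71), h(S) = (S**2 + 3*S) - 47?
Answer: -30918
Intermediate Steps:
h(S) = -47 + S**2 + 3*S
g = -5153 (g = -18*(-35 + 32) - (-47 + 71**2 + 3*71) = -18*(-3) - (-47 + 5041 + 213) = 54 - 1*5207 = 54 - 5207 = -5153)
6*g = 6*(-5153) = -30918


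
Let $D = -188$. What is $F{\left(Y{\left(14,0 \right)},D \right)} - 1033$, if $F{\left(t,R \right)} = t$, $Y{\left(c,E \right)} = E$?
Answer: $-1033$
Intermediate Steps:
$F{\left(Y{\left(14,0 \right)},D \right)} - 1033 = 0 - 1033 = -1033$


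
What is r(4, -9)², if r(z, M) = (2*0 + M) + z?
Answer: 25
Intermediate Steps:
r(z, M) = M + z (r(z, M) = (0 + M) + z = M + z)
r(4, -9)² = (-9 + 4)² = (-5)² = 25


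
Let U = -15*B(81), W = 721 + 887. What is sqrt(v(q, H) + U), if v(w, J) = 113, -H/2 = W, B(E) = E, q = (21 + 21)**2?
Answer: I*sqrt(1102) ≈ 33.196*I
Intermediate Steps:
q = 1764 (q = 42**2 = 1764)
W = 1608
H = -3216 (H = -2*1608 = -3216)
U = -1215 (U = -15*81 = -1215)
sqrt(v(q, H) + U) = sqrt(113 - 1215) = sqrt(-1102) = I*sqrt(1102)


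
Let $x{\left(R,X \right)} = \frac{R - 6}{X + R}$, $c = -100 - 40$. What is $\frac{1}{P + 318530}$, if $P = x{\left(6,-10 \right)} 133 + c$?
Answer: $\frac{1}{318390} \approx 3.1408 \cdot 10^{-6}$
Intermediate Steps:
$c = -140$
$x{\left(R,X \right)} = \frac{-6 + R}{R + X}$
$P = -140$ ($P = \frac{-6 + 6}{6 - 10} \cdot 133 - 140 = \frac{1}{-4} \cdot 0 \cdot 133 - 140 = \left(- \frac{1}{4}\right) 0 \cdot 133 - 140 = 0 \cdot 133 - 140 = 0 - 140 = -140$)
$\frac{1}{P + 318530} = \frac{1}{-140 + 318530} = \frac{1}{318390}$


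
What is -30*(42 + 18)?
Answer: -1800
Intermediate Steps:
-30*(42 + 18) = -30*60 = -1800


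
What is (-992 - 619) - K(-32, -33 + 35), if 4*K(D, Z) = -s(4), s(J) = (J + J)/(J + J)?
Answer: -6443/4 ≈ -1610.8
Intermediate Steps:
s(J) = 1 (s(J) = (2*J)/((2*J)) = (2*J)*(1/(2*J)) = 1)
K(D, Z) = -1/4 (K(D, Z) = (-1*1)/4 = (1/4)*(-1) = -1/4)
(-992 - 619) - K(-32, -33 + 35) = (-992 - 619) - 1*(-1/4) = -1611 + 1/4 = -6443/4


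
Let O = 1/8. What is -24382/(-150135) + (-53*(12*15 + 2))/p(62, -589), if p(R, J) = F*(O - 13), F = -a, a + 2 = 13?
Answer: -11557992874/170102955 ≈ -67.947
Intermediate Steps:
a = 11 (a = -2 + 13 = 11)
O = 1/8 (O = 1*(1/8) = 1/8 ≈ 0.12500)
F = -11 (F = -1*11 = -11)
p(R, J) = 1133/8 (p(R, J) = -11*(1/8 - 13) = -11*(-103/8) = 1133/8)
-24382/(-150135) + (-53*(12*15 + 2))/p(62, -589) = -24382/(-150135) + (-53*(12*15 + 2))/(1133/8) = -24382*(-1/150135) - 53*(180 + 2)*(8/1133) = 24382/150135 - 53*182*(8/1133) = 24382/150135 - 9646*8/1133 = 24382/150135 - 77168/1133 = -11557992874/170102955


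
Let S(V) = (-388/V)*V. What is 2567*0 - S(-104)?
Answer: 388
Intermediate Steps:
S(V) = -388
2567*0 - S(-104) = 2567*0 - 1*(-388) = 0 + 388 = 388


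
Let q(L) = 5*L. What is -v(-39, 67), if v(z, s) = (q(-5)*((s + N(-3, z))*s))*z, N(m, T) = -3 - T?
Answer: -6728475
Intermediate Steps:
v(z, s) = -25*s*z*(-3 + s - z) (v(z, s) = ((5*(-5))*((s + (-3 - z))*s))*z = (-25*(-3 + s - z)*s)*z = (-25*s*(-3 + s - z))*z = -25*s*z*(-3 + s - z))
-v(-39, 67) = -25*67*(-39)*(3 - 39 - 1*67) = -25*67*(-39)*(3 - 39 - 67) = -25*67*(-39)*(-103) = -1*6728475 = -6728475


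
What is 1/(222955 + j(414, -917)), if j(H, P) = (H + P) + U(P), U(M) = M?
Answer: 1/221535 ≈ 4.5140e-6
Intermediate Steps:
j(H, P) = H + 2*P (j(H, P) = (H + P) + P = H + 2*P)
1/(222955 + j(414, -917)) = 1/(222955 + (414 + 2*(-917))) = 1/(222955 + (414 - 1834)) = 1/(222955 - 1420) = 1/221535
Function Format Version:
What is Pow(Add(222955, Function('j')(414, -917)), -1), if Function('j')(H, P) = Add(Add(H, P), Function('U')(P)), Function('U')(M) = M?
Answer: Rational(1, 221535) ≈ 4.5140e-6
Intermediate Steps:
Function('j')(H, P) = Add(H, Mul(2, P)) (Function('j')(H, P) = Add(Add(H, P), P) = Add(H, Mul(2, P)))
Pow(Add(222955, Function('j')(414, -917)), -1) = Pow(Add(222955, Add(414, Mul(2, -917))), -1) = Pow(Add(222955, Add(414, -1834)), -1) = Pow(Add(222955, -1420), -1) = Pow(221535, -1) = Rational(1, 221535)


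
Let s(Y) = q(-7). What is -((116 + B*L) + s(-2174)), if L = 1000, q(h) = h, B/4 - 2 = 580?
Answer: -2328109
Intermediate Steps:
B = 2328 (B = 8 + 4*580 = 8 + 2320 = 2328)
s(Y) = -7
-((116 + B*L) + s(-2174)) = -((116 + 2328*1000) - 7) = -((116 + 2328000) - 7) = -(2328116 - 7) = -1*2328109 = -2328109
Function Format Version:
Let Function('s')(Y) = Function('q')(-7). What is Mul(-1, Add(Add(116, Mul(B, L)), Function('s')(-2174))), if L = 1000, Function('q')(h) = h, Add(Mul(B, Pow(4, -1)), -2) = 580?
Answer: -2328109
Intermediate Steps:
B = 2328 (B = Add(8, Mul(4, 580)) = Add(8, 2320) = 2328)
Function('s')(Y) = -7
Mul(-1, Add(Add(116, Mul(B, L)), Function('s')(-2174))) = Mul(-1, Add(Add(116, Mul(2328, 1000)), -7)) = Mul(-1, Add(Add(116, 2328000), -7)) = Mul(-1, Add(2328116, -7)) = Mul(-1, 2328109) = -2328109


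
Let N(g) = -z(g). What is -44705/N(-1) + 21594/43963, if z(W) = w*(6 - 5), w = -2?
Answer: -1965322727/87926 ≈ -22352.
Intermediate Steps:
z(W) = -2 (z(W) = -2*(6 - 5) = -2*1 = -2)
N(g) = 2 (N(g) = -1*(-2) = 2)
-44705/N(-1) + 21594/43963 = -44705/2 + 21594/43963 = -1965322727/87926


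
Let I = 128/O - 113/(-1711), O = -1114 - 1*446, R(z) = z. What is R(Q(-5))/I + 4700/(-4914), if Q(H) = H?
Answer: 583753925/1874691 ≈ 311.39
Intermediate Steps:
O = -1560 (O = -1114 - 446 = -1560)
I = -5341/333645 (I = 128/(-1560) - 113/(-1711) = 128*(-1/1560) - 113*(-1/1711) = -16/195 + 113/1711 = -5341/333645 ≈ -0.016008)
R(Q(-5))/I + 4700/(-4914) = -5/(-5341/333645) + 4700/(-4914) = -5*(-333645/5341) + 4700*(-1/4914) = 1668225/5341 - 2350/2457 = 583753925/1874691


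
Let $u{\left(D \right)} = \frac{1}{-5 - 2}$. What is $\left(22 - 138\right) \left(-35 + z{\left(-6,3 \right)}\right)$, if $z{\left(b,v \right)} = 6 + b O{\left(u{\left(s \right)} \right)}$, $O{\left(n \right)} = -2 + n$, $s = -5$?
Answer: $\frac{13108}{7} \approx 1872.6$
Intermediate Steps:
$u{\left(D \right)} = - \frac{1}{7}$ ($u{\left(D \right)} = \frac{1}{-7} = - \frac{1}{7}$)
$z{\left(b,v \right)} = 6 - \frac{15 b}{7}$ ($z{\left(b,v \right)} = 6 + b \left(-2 - \frac{1}{7}\right) = 6 + b \left(- \frac{15}{7}\right) = 6 - \frac{15 b}{7}$)
$\left(22 - 138\right) \left(-35 + z{\left(-6,3 \right)}\right) = \left(22 - 138\right) \left(-35 + \left(6 - - \frac{90}{7}\right)\right) = - 116 \left(-35 + \left(6 + \frac{90}{7}\right)\right) = - 116 \left(-35 + \frac{132}{7}\right) = \left(-116\right) \left(- \frac{113}{7}\right) = \frac{13108}{7}$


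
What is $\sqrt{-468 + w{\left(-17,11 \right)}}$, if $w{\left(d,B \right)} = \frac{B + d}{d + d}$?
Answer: $\frac{i \sqrt{135201}}{17} \approx 21.629 i$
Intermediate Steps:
$w{\left(d,B \right)} = \frac{B + d}{2 d}$
$\sqrt{-468 + w{\left(-17,11 \right)}} = \sqrt{-468 + \frac{11 - 17}{2 \left(-17\right)}} = \sqrt{-468 + \frac{1}{2} \left(- \frac{1}{17}\right) \left(-6\right)} = \sqrt{-468 + \frac{3}{17}} = \sqrt{- \frac{7953}{17}} = \frac{i \sqrt{135201}}{17}$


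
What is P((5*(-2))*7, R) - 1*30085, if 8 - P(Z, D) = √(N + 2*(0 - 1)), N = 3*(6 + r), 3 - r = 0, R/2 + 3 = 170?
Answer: -30082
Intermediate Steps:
R = 334 (R = -6 + 2*170 = -6 + 340 = 334)
r = 3 (r = 3 - 1*0 = 3 + 0 = 3)
N = 27 (N = 3*(6 + 3) = 3*9 = 27)
P(Z, D) = 3 (P(Z, D) = 8 - √(27 + 2*(0 - 1)) = 8 - √(27 + 2*(-1)) = 8 - √(27 - 2) = 8 - √25 = 8 - 1*5 = 8 - 5 = 3)
P((5*(-2))*7, R) - 1*30085 = 3 - 1*30085 = 3 - 30085 = -30082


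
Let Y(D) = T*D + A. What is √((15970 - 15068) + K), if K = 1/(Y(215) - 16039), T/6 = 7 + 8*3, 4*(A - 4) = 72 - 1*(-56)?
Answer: 5*√71832433/1411 ≈ 30.033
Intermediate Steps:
A = 36 (A = 4 + (72 - 1*(-56))/4 = 4 + (72 + 56)/4 = 4 + (¼)*128 = 4 + 32 = 36)
T = 186 (T = 6*(7 + 8*3) = 6*(7 + 24) = 6*31 = 186)
Y(D) = 36 + 186*D (Y(D) = 186*D + 36 = 36 + 186*D)
K = 1/23987 (K = 1/((36 + 186*215) - 16039) = 1/((36 + 39990) - 16039) = 1/(40026 - 16039) = 1/23987 ≈ 4.1689e-5)
√((15970 - 15068) + K) = √((15970 - 15068) + 1/23987) = √(902 + 1/23987) = √(21636275/23987) = 5*√71832433/1411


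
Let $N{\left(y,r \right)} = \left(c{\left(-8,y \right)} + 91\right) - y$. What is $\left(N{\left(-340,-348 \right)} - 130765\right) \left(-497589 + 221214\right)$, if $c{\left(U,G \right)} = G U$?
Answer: $35269319250$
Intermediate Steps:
$N{\left(y,r \right)} = 91 - 9 y$ ($N{\left(y,r \right)} = \left(y \left(-8\right) + 91\right) - y = \left(- 8 y + 91\right) - y = \left(91 - 8 y\right) - y = 91 - 9 y$)
$\left(N{\left(-340,-348 \right)} - 130765\right) \left(-497589 + 221214\right) = \left(\left(91 - -3060\right) - 130765\right) \left(-497589 + 221214\right) = \left(\left(91 + 3060\right) - 130765\right) \left(-276375\right) = \left(3151 - 130765\right) \left(-276375\right) = \left(-127614\right) \left(-276375\right) = 35269319250$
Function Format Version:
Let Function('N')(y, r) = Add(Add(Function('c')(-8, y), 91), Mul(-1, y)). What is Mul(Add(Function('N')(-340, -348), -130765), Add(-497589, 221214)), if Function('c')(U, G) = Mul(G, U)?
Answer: 35269319250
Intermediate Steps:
Function('N')(y, r) = Add(91, Mul(-9, y)) (Function('N')(y, r) = Add(Add(Mul(y, -8), 91), Mul(-1, y)) = Add(Add(Mul(-8, y), 91), Mul(-1, y)) = Add(Add(91, Mul(-8, y)), Mul(-1, y)) = Add(91, Mul(-9, y)))
Mul(Add(Function('N')(-340, -348), -130765), Add(-497589, 221214)) = Mul(Add(Add(91, Mul(-9, -340)), -130765), Add(-497589, 221214)) = Mul(Add(Add(91, 3060), -130765), -276375) = Mul(Add(3151, -130765), -276375) = Mul(-127614, -276375) = 35269319250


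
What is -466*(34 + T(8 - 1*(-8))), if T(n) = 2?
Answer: -16776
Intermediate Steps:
-466*(34 + T(8 - 1*(-8))) = -466*(34 + 2) = -466*36 = -16776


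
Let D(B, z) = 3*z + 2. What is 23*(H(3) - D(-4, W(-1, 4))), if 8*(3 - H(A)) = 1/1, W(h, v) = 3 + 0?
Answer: -1495/8 ≈ -186.88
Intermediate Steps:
W(h, v) = 3
H(A) = 23/8 (H(A) = 3 - ⅛/1 = 3 - ⅛*1 = 3 - ⅛ = 23/8)
D(B, z) = 2 + 3*z
23*(H(3) - D(-4, W(-1, 4))) = 23*(23/8 - (2 + 3*3)) = 23*(23/8 - (2 + 9)) = 23*(23/8 - 1*11) = 23*(23/8 - 11) = 23*(-65/8) = -1495/8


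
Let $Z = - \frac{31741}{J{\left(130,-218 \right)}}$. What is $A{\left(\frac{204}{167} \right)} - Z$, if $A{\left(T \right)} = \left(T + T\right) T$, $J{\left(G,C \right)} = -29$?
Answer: $- \frac{882811021}{808781} \approx -1091.5$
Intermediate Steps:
$A{\left(T \right)} = 2 T^{2}$ ($A{\left(T \right)} = 2 T T = 2 T^{2}$)
$Z = \frac{31741}{29}$ ($Z = - \frac{31741}{-29} = \left(-31741\right) \left(- \frac{1}{29}\right) = \frac{31741}{29} \approx 1094.5$)
$A{\left(\frac{204}{167} \right)} - Z = 2 \left(\frac{204}{167}\right)^{2} - \frac{31741}{29} = 2 \cdot \frac{41616}{27889} - \frac{31741}{29} = \frac{83232}{27889} - \frac{31741}{29} = - \frac{882811021}{808781}$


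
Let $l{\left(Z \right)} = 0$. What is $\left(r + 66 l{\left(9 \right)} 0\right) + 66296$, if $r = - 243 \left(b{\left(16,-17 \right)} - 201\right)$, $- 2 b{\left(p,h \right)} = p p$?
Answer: $146243$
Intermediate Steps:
$b{\left(p,h \right)} = - \frac{p^{2}}{2}$ ($b{\left(p,h \right)} = - \frac{p p}{2} = - \frac{p^{2}}{2}$)
$r = 79947$ ($r = - 243 \left(- \frac{16^{2}}{2} - 201\right) = - 243 \left(\left(- \frac{1}{2}\right) 256 - 201\right) = - 243 \left(-128 - 201\right) = \left(-243\right) \left(-329\right) = 79947$)
$\left(r + 66 l{\left(9 \right)} 0\right) + 66296 = \left(79947 + 66 \cdot 0 \cdot 0\right) + 66296 = \left(79947 + 0 \cdot 0\right) + 66296 = \left(79947 + 0\right) + 66296 = 79947 + 66296 = 146243$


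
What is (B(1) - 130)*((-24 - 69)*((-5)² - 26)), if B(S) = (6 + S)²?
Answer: -7533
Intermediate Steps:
(B(1) - 130)*((-24 - 69)*((-5)² - 26)) = ((6 + 1)² - 130)*((-24 - 69)*((-5)² - 26)) = (7² - 130)*(-93*(25 - 26)) = (49 - 130)*(-93*(-1)) = -81*93 = -7533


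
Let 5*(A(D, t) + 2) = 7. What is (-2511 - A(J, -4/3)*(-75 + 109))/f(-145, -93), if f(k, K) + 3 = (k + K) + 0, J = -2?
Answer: 12453/1205 ≈ 10.334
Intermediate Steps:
A(D, t) = -⅗ (A(D, t) = -2 + (⅕)*7 = -2 + 7/5 = -⅗)
f(k, K) = -3 + K + k (f(k, K) = -3 + ((k + K) + 0) = -3 + ((K + k) + 0) = -3 + (K + k) = -3 + K + k)
(-2511 - A(J, -4/3)*(-75 + 109))/f(-145, -93) = (-2511 - (-3)*(-75 + 109)/5)/(-3 - 93 - 145) = (-2511 - (-3)*34/5)/(-241) = (-2511 - 1*(-102/5))*(-1/241) = (-2511 + 102/5)*(-1/241) = -12453/5*(-1/241) = 12453/1205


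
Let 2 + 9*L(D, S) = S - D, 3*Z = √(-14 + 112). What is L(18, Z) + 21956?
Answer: 197584/9 + 7*√2/27 ≈ 21954.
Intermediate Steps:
Z = 7*√2/3 (Z = √(-14 + 112)/3 = √98/3 = (7*√2)/3 = 7*√2/3 ≈ 3.2998)
L(D, S) = -2/9 - D/9 + S/9 (L(D, S) = -2/9 + (S - D)/9 = -2/9 + (-D/9 + S/9) = -2/9 - D/9 + S/9)
L(18, Z) + 21956 = (-2/9 - ⅑*18 + (7*√2/3)/9) + 21956 = (-2/9 - 2 + 7*√2/27) + 21956 = (-20/9 + 7*√2/27) + 21956 = 197584/9 + 7*√2/27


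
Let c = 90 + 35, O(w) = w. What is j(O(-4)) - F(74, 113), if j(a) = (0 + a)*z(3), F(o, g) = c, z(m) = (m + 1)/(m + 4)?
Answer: -891/7 ≈ -127.29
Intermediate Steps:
z(m) = (1 + m)/(4 + m)
c = 125
F(o, g) = 125
j(a) = 4*a/7 (j(a) = (0 + a)*((1 + 3)/(4 + 3)) = a*(4/7) = 4*a/7)
j(O(-4)) - F(74, 113) = (4/7)*(-4) - 1*125 = -16/7 - 125 = -891/7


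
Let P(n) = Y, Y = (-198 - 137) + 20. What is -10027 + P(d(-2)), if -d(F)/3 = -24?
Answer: -10342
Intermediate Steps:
d(F) = 72 (d(F) = -3*(-24) = 72)
Y = -315 (Y = -335 + 20 = -315)
P(n) = -315
-10027 + P(d(-2)) = -10027 - 315 = -10342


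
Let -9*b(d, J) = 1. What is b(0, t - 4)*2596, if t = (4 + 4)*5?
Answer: -2596/9 ≈ -288.44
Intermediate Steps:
t = 40 (t = 8*5 = 40)
b(d, J) = -⅑ (b(d, J) = -⅑*1 = -⅑)
b(0, t - 4)*2596 = -⅑*2596 = -2596/9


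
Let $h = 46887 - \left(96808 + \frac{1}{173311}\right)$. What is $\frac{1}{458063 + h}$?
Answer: $\frac{173311}{70735498161} \approx 2.4501 \cdot 10^{-6}$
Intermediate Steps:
$h = - \frac{8651858432}{173311}$ ($h = 46887 - \left(96808 + \frac{1}{173311}\right) = 46887 - \frac{16777891289}{173311} = - \frac{8651858432}{173311} \approx -49921.0$)
$\frac{1}{458063 + h} = \frac{1}{458063 - \frac{8651858432}{173311}} = \frac{1}{\frac{70735498161}{173311}} = \frac{173311}{70735498161}$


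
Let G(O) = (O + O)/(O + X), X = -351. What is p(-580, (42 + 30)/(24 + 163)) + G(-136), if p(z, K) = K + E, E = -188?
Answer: -17035044/91069 ≈ -187.06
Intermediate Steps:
G(O) = 2*O/(-351 + O) (G(O) = (O + O)/(O - 351) = (2*O)/(-351 + O) = 2*O/(-351 + O))
p(z, K) = -188 + K (p(z, K) = K - 188 = -188 + K)
p(-580, (42 + 30)/(24 + 163)) + G(-136) = (-188 + (42 + 30)/(24 + 163)) + 2*(-136)/(-351 - 136) = (-188 + 72/187) + 2*(-136)/(-487) = (-188 + 72*(1/187)) + 2*(-136)*(-1/487) = (-188 + 72/187) + 272/487 = -35084/187 + 272/487 = -17035044/91069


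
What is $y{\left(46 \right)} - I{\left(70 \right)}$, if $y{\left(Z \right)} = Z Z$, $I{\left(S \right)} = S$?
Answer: $2046$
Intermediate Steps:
$y{\left(Z \right)} = Z^{2}$
$y{\left(46 \right)} - I{\left(70 \right)} = 46^{2} - 70 = 2116 - 70 = 2046$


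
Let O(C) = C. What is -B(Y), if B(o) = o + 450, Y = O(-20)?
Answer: -430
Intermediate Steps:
Y = -20
B(o) = 450 + o
-B(Y) = -(450 - 20) = -1*430 = -430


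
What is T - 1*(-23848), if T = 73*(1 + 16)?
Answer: 25089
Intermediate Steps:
T = 1241 (T = 73*17 = 1241)
T - 1*(-23848) = 1241 - 1*(-23848) = 1241 + 23848 = 25089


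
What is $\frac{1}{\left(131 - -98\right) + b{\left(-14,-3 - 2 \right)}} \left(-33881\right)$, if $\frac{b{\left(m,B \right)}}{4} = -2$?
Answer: $- \frac{1993}{13} \approx -153.31$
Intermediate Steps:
$b{\left(m,B \right)} = -8$ ($b{\left(m,B \right)} = 4 \left(-2\right) = -8$)
$\frac{1}{\left(131 - -98\right) + b{\left(-14,-3 - 2 \right)}} \left(-33881\right) = \frac{1}{\left(131 - -98\right) - 8} \left(-33881\right) = \frac{1}{\left(131 + 98\right) - 8} \left(-33881\right) = \frac{1}{229 - 8} \left(-33881\right) = \frac{1}{221} \left(-33881\right) = - \frac{1993}{13}$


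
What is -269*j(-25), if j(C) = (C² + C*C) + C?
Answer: -329525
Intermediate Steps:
j(C) = C + 2*C² (j(C) = (C² + C²) + C = 2*C² + C = C + 2*C²)
-269*j(-25) = -(-6725)*(1 + 2*(-25)) = -(-6725)*(1 - 50) = -(-6725)*(-49) = -269*1225 = -329525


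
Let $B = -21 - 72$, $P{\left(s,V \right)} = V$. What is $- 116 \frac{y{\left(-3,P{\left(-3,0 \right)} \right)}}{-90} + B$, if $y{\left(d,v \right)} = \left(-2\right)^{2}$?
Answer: $- \frac{3953}{45} \approx -87.844$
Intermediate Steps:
$B = -93$
$y{\left(d,v \right)} = 4$
$- 116 \frac{y{\left(-3,P{\left(-3,0 \right)} \right)}}{-90} + B = - 116 \frac{4}{-90} - 93 = - 116 \cdot 4 \left(- \frac{1}{90}\right) - 93 = \left(-116\right) \left(- \frac{2}{45}\right) - 93 = \frac{232}{45} - 93 = - \frac{3953}{45}$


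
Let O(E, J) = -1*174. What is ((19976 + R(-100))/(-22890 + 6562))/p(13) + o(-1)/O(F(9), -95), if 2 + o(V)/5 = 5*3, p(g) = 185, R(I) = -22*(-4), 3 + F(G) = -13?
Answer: -24979417/65699790 ≈ -0.38021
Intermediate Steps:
F(G) = -16 (F(G) = -3 - 13 = -16)
O(E, J) = -174
R(I) = 88
o(V) = 65 (o(V) = -10 + 5*(5*3) = -10 + 5*15 = -10 + 75 = 65)
((19976 + R(-100))/(-22890 + 6562))/p(13) + o(-1)/O(F(9), -95) = ((19976 + 88)/(-22890 + 6562))/185 + 65/(-174) = (20064/(-16328))*(1/185) + 65*(-1/174) = (20064*(-1/16328))*(1/185) - 65/174 = -2508/2041*1/185 - 65/174 = -2508/377585 - 65/174 = -24979417/65699790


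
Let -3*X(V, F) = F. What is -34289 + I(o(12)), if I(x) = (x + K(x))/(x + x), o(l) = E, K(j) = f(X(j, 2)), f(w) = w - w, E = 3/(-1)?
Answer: -68577/2 ≈ -34289.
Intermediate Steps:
X(V, F) = -F/3
E = -3 (E = 3*(-1) = -3)
f(w) = 0
K(j) = 0
o(l) = -3
I(x) = ½ (I(x) = (x + 0)/(x + x) = x/((2*x)) = x*(1/(2*x)) = ½)
-34289 + I(o(12)) = -34289 + ½ = -68577/2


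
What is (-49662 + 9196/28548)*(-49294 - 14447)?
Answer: 7530688837565/2379 ≈ 3.1655e+9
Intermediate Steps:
(-49662 + 9196/28548)*(-49294 - 14447) = (-49662 + 9196*(1/28548))*(-63741) = (-49662 + 2299/7137)*(-63741) = -354435395/7137*(-63741) = 7530688837565/2379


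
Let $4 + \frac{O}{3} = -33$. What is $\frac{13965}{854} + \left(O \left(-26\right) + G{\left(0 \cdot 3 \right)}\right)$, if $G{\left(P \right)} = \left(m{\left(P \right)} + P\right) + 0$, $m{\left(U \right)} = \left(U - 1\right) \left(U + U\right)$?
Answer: $\frac{354087}{122} \approx 2902.4$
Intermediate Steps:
$O = -111$ ($O = -12 + 3 \left(-33\right) = -12 - 99 = -111$)
$m{\left(U \right)} = 2 U \left(-1 + U\right)$ ($m{\left(U \right)} = \left(-1 + U\right) 2 U = 2 U \left(-1 + U\right)$)
$G{\left(P \right)} = P + 2 P \left(-1 + P\right)$ ($G{\left(P \right)} = \left(2 P \left(-1 + P\right) + P\right) + 0 = \left(P + 2 P \left(-1 + P\right)\right) + 0 = P + 2 P \left(-1 + P\right)$)
$\frac{13965}{854} + \left(O \left(-26\right) + G{\left(0 \cdot 3 \right)}\right) = \frac{13965}{854} + \left(\left(-111\right) \left(-26\right) + 0 \cdot 3 \left(-1 + 2 \cdot 0 \cdot 3\right)\right) = 13965 \cdot \frac{1}{854} + \left(2886 + 0 \left(-1 + 2 \cdot 0\right)\right) = \frac{1995}{122} + \left(2886 + 0 \left(-1 + 0\right)\right) = \frac{1995}{122} + \left(2886 + 0 \left(-1\right)\right) = \frac{1995}{122} + \left(2886 + 0\right) = \frac{1995}{122} + 2886 = \frac{354087}{122}$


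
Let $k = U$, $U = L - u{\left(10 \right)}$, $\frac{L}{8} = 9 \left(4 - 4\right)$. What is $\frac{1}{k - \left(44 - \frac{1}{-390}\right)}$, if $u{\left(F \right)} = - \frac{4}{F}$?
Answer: $- \frac{78}{3401} \approx -0.022934$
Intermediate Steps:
$L = 0$ ($L = 8 \cdot 9 \left(4 - 4\right) = 8 \cdot 9 \cdot 0 = 8 \cdot 0 = 0$)
$U = \frac{2}{5}$ ($U = 0 - - \frac{4}{10} = 0 - \left(-4\right) \frac{1}{10} = 0 - - \frac{2}{5} = 0 + \frac{2}{5} = \frac{2}{5} \approx 0.4$)
$k = \frac{2}{5} \approx 0.4$
$\frac{1}{k - \left(44 - \frac{1}{-390}\right)} = \frac{1}{\frac{2}{5} - \left(44 - \frac{1}{-390}\right)} = \frac{1}{\frac{2}{5} - \frac{17161}{390}} = \frac{1}{- \frac{3401}{78}} = - \frac{78}{3401}$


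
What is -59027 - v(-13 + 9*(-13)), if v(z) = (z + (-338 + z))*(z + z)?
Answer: -214507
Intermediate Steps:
v(z) = 2*z*(-338 + 2*z) (v(z) = (-338 + 2*z)*(2*z) = 2*z*(-338 + 2*z))
-59027 - v(-13 + 9*(-13)) = -59027 - 4*(-13 + 9*(-13))*(-169 + (-13 + 9*(-13))) = -59027 - 4*(-13 - 117)*(-169 + (-13 - 117)) = -59027 - 4*(-130)*(-169 - 130) = -59027 - 4*(-130)*(-299) = -59027 - 1*155480 = -59027 - 155480 = -214507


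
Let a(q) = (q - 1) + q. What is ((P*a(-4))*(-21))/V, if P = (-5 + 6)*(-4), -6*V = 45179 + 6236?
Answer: 648/7345 ≈ 0.088223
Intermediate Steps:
V = -51415/6 (V = -(45179 + 6236)/6 = -1/6*51415 = -51415/6 ≈ -8569.2)
a(q) = -1 + 2*q (a(q) = (-1 + q) + q = -1 + 2*q)
P = -4 (P = 1*(-4) = -4)
((P*a(-4))*(-21))/V = (-4*(-1 + 2*(-4))*(-21))/(-51415/6) = (-4*(-1 - 8)*(-21))*(-6/51415) = (-4*(-9)*(-21))*(-6/51415) = (36*(-21))*(-6/51415) = -756*(-6/51415) = 648/7345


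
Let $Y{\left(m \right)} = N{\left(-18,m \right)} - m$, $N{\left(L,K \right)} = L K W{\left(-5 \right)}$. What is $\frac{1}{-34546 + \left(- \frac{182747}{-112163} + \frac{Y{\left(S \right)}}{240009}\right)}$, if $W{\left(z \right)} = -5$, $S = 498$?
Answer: $- \frac{8973376489}{309977986784591} \approx -2.8948 \cdot 10^{-5}$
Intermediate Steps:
$N{\left(L,K \right)} = - 5 K L$ ($N{\left(L,K \right)} = L K \left(-5\right) = K L \left(-5\right) = - 5 K L$)
$Y{\left(m \right)} = 89 m$ ($Y{\left(m \right)} = \left(-5\right) m \left(-18\right) - m = 90 m - m = 89 m$)
$\frac{1}{-34546 + \left(- \frac{182747}{-112163} + \frac{Y{\left(S \right)}}{240009}\right)} = \frac{1}{-34546 + \left(- \frac{182747}{-112163} + \frac{89 \cdot 498}{240009}\right)} = \frac{1}{-34546 + \left(\left(-182747\right) \left(- \frac{1}{112163}\right) + 44322 \cdot \frac{1}{240009}\right)} = \frac{1}{-34546 + \left(\frac{182747}{112163} + \frac{14774}{80003}\right)} = \frac{1}{-34546 + \frac{16277404403}{8973376489}} = \frac{1}{- \frac{309977986784591}{8973376489}} = - \frac{8973376489}{309977986784591}$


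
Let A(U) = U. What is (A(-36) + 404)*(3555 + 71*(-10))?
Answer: 1046960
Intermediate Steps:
(A(-36) + 404)*(3555 + 71*(-10)) = (-36 + 404)*(3555 + 71*(-10)) = 368*(3555 - 710) = 368*2845 = 1046960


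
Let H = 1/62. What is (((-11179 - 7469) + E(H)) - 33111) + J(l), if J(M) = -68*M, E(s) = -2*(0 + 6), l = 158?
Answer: -62515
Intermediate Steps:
H = 1/62 ≈ 0.016129
E(s) = -12 (E(s) = -2*6 = -12)
(((-11179 - 7469) + E(H)) - 33111) + J(l) = (((-11179 - 7469) - 12) - 33111) - 68*158 = ((-18648 - 12) - 33111) - 10744 = (-18660 - 33111) - 10744 = -51771 - 10744 = -62515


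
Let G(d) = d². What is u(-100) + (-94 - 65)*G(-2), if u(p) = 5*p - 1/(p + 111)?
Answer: -12497/11 ≈ -1136.1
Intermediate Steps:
u(p) = -1/(111 + p) + 5*p (u(p) = 5*p - 1/(111 + p) = -1/(111 + p) + 5*p)
u(-100) + (-94 - 65)*G(-2) = (-1 + 5*(-100)² + 555*(-100))/(111 - 100) + (-94 - 65)*(-2)² = (-1 + 5*10000 - 55500)/11 - 159*4 = (-1 + 50000 - 55500)/11 - 636 = (1/11)*(-5501) - 636 = -5501/11 - 636 = -12497/11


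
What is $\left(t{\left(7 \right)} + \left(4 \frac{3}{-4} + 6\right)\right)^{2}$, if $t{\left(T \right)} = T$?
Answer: $100$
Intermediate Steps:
$\left(t{\left(7 \right)} + \left(4 \frac{3}{-4} + 6\right)\right)^{2} = \left(7 + \left(4 \frac{3}{-4} + 6\right)\right)^{2} = \left(7 + \left(4 \cdot 3 \left(- \frac{1}{4}\right) + 6\right)\right)^{2} = \left(7 + \left(4 \left(- \frac{3}{4}\right) + 6\right)\right)^{2} = \left(7 + \left(-3 + 6\right)\right)^{2} = \left(7 + 3\right)^{2} = 10^{2} = 100$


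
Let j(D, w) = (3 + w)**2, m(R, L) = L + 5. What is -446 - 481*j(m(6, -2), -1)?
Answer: -2370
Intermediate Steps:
m(R, L) = 5 + L
-446 - 481*j(m(6, -2), -1) = -446 - 481*(3 - 1)**2 = -446 - 481*2**2 = -446 - 481*4 = -446 - 1924 = -2370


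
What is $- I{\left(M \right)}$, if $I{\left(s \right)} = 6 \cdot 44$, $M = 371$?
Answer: $-264$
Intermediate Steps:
$I{\left(s \right)} = 264$
$- I{\left(M \right)} = \left(-1\right) 264 = -264$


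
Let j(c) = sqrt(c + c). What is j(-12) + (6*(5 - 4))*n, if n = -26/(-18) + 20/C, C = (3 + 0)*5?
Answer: 50/3 + 2*I*sqrt(6) ≈ 16.667 + 4.899*I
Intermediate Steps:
C = 15 (C = 3*5 = 15)
n = 25/9 (n = -26/(-18) + 20/15 = -26*(-1/18) + 20*(1/15) = 13/9 + 4/3 = 25/9 ≈ 2.7778)
j(c) = sqrt(2)*sqrt(c) (j(c) = sqrt(2*c) = sqrt(2)*sqrt(c))
j(-12) + (6*(5 - 4))*n = sqrt(2)*sqrt(-12) + (6*(5 - 4))*(25/9) = sqrt(2)*(2*I*sqrt(3)) + (6*1)*(25/9) = 2*I*sqrt(6) + 6*(25/9) = 2*I*sqrt(6) + 50/3 = 50/3 + 2*I*sqrt(6)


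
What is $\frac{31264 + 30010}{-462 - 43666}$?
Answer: $- \frac{30637}{22064} \approx -1.3886$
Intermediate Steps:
$\frac{31264 + 30010}{-462 - 43666} = \frac{61274}{-462 - 43666} = \frac{61274}{-44128} = 61274 \left(- \frac{1}{44128}\right) = - \frac{30637}{22064}$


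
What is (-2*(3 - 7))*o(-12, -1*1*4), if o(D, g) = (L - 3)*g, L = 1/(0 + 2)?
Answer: 80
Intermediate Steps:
L = ½ (L = 1/2 = ½ ≈ 0.50000)
o(D, g) = -5*g/2 (o(D, g) = (½ - 3)*g = -5*g/2)
(-2*(3 - 7))*o(-12, -1*1*4) = (-2*(3 - 7))*(-5*(-1*1)*4/2) = (-2*(-4))*(-(-5)*4/2) = 8*(-5/2*(-4)) = 8*10 = 80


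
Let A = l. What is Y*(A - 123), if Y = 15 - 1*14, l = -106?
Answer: -229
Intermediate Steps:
A = -106
Y = 1 (Y = 15 - 14 = 1)
Y*(A - 123) = 1*(-106 - 123) = 1*(-229) = -229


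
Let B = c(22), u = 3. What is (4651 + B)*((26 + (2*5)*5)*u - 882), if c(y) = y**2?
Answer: -3358290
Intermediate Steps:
B = 484 (B = 22**2 = 484)
(4651 + B)*((26 + (2*5)*5)*u - 882) = (4651 + 484)*((26 + (2*5)*5)*3 - 882) = 5135*((26 + 10*5)*3 - 882) = 5135*((26 + 50)*3 - 882) = 5135*(76*3 - 882) = 5135*(228 - 882) = 5135*(-654) = -3358290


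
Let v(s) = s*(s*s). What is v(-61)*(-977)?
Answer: 221760437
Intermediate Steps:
v(s) = s³ (v(s) = s*s² = s³)
v(-61)*(-977) = (-61)³*(-977) = -226981*(-977) = 221760437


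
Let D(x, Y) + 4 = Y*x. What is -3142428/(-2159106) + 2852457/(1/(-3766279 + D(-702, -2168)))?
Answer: -2303731308214639991/359851 ≈ -6.4019e+12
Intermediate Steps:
D(x, Y) = -4 + Y*x
-3142428/(-2159106) + 2852457/(1/(-3766279 + D(-702, -2168))) = -3142428/(-2159106) + 2852457/(1/(-3766279 + (-4 - 2168*(-702)))) = -3142428*(-1/2159106) + 2852457/(1/(-3766279 + (-4 + 1521936))) = 523738/359851 + 2852457/(1/(-3766279 + 1521932)) = 523738/359851 + 2852457/(1/(-2244347)) = 523738/359851 + 2852457/(-1/2244347) = 523738/359851 + 2852457*(-2244347) = 523738/359851 - 6401903310579 = -2303731308214639991/359851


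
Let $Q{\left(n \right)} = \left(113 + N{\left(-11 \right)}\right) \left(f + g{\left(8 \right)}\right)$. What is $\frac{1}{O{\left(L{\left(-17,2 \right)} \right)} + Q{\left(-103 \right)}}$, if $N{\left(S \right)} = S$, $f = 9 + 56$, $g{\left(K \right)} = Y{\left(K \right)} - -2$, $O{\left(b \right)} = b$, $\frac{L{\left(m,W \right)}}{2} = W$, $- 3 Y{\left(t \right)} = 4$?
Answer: $\frac{1}{6702} \approx 0.00014921$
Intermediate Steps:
$Y{\left(t \right)} = - \frac{4}{3}$ ($Y{\left(t \right)} = \left(- \frac{1}{3}\right) 4 = - \frac{4}{3}$)
$L{\left(m,W \right)} = 2 W$
$g{\left(K \right)} = \frac{2}{3}$ ($g{\left(K \right)} = - \frac{4}{3} - -2 = - \frac{4}{3} + 2 = \frac{2}{3}$)
$f = 65$
$Q{\left(n \right)} = 6698$ ($Q{\left(n \right)} = \left(113 - 11\right) \left(65 + \frac{2}{3}\right) = 102 \cdot \frac{197}{3} = 6698$)
$\frac{1}{O{\left(L{\left(-17,2 \right)} \right)} + Q{\left(-103 \right)}} = \frac{1}{2 \cdot 2 + 6698} = \frac{1}{4 + 6698} = \frac{1}{6702}$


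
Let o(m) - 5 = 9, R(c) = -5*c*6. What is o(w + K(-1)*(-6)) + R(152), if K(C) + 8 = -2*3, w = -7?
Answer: -4546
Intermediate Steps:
K(C) = -14 (K(C) = -8 - 2*3 = -8 - 6 = -14)
R(c) = -30*c
o(m) = 14 (o(m) = 5 + 9 = 14)
o(w + K(-1)*(-6)) + R(152) = 14 - 30*152 = 14 - 4560 = -4546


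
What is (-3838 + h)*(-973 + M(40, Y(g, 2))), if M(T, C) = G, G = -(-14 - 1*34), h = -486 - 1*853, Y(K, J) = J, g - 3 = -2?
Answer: 4788725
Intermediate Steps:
g = 1 (g = 3 - 2 = 1)
h = -1339 (h = -486 - 853 = -1339)
G = 48 (G = -(-14 - 34) = -1*(-48) = 48)
M(T, C) = 48
(-3838 + h)*(-973 + M(40, Y(g, 2))) = (-3838 - 1339)*(-973 + 48) = -5177*(-925) = 4788725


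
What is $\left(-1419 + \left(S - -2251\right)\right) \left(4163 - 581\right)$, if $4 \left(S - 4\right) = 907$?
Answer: $\frac{7613541}{2} \approx 3.8068 \cdot 10^{6}$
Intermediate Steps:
$S = \frac{923}{4}$ ($S = 4 + \frac{1}{4} \cdot 907 = 4 + \frac{907}{4} = \frac{923}{4} \approx 230.75$)
$\left(-1419 + \left(S - -2251\right)\right) \left(4163 - 581\right) = \left(-1419 + \left(\frac{923}{4} - -2251\right)\right) \left(4163 - 581\right) = \left(-1419 + \left(\frac{923}{4} + 2251\right)\right) 3582 = \left(-1419 + \frac{9927}{4}\right) 3582 = \frac{4251}{4} \cdot 3582 = \frac{7613541}{2}$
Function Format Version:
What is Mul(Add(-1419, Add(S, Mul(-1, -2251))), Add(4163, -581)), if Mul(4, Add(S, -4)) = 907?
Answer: Rational(7613541, 2) ≈ 3.8068e+6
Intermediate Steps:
S = Rational(923, 4) (S = Add(4, Mul(Rational(1, 4), 907)) = Add(4, Rational(907, 4)) = Rational(923, 4) ≈ 230.75)
Mul(Add(-1419, Add(S, Mul(-1, -2251))), Add(4163, -581)) = Mul(Add(-1419, Add(Rational(923, 4), Mul(-1, -2251))), Add(4163, -581)) = Mul(Add(-1419, Add(Rational(923, 4), 2251)), 3582) = Mul(Add(-1419, Rational(9927, 4)), 3582) = Mul(Rational(4251, 4), 3582) = Rational(7613541, 2)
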